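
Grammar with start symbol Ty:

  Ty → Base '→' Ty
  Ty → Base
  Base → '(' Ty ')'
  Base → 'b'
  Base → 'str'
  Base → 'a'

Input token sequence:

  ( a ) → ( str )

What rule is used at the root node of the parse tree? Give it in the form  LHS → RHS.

Ty → Base '→' Ty

[Ty [Base ( [Ty [Base a]] )] → [Ty [Base ( [Ty [Base str]] )]]]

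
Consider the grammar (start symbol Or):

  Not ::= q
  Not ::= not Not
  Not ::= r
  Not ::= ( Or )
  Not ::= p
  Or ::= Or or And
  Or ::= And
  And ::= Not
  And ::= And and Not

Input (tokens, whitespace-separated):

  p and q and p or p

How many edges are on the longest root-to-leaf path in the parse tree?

6

[Or [Or [And [And [And [Not p]] and [Not q]] and [Not p]]] or [And [Not p]]]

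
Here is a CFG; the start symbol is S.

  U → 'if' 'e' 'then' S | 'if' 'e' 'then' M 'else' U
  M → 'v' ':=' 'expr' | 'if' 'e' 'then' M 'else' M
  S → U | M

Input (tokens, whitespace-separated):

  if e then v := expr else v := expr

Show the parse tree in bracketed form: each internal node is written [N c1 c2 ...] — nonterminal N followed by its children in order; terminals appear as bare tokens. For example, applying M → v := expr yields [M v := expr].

[S [M if e then [M v := expr] else [M v := expr]]]

S
M
if e then M else M
if e then v := expr else M
if e then v := expr else v := expr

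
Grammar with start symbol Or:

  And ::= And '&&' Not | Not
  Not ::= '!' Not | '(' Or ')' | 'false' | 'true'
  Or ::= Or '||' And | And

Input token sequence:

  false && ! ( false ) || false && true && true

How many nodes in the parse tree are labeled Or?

[Or [Or [And [And [Not false]] && [Not ! [Not ( [Or [And [Not false]]] )]]]] || [And [And [And [Not false]] && [Not true]] && [Not true]]]

3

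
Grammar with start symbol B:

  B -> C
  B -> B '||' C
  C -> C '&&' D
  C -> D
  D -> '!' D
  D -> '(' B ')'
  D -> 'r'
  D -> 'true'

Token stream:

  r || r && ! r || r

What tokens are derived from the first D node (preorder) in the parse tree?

[B [B [B [C [D r]]] || [C [C [D r]] && [D ! [D r]]]] || [C [D r]]]

r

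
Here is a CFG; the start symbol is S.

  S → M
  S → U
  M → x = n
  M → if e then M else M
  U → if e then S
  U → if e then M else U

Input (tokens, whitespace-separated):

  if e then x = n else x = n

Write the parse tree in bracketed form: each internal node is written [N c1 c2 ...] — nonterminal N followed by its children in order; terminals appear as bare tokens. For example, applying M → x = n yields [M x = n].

S
M
if e then M else M
if e then x = n else M
if e then x = n else x = n

[S [M if e then [M x = n] else [M x = n]]]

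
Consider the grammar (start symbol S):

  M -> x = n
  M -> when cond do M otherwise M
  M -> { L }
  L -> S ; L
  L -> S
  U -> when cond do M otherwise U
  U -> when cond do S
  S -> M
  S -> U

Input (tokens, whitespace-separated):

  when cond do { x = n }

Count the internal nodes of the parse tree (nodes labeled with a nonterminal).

[S [U when cond do [S [M { [L [S [M x = n]]] }]]]]

7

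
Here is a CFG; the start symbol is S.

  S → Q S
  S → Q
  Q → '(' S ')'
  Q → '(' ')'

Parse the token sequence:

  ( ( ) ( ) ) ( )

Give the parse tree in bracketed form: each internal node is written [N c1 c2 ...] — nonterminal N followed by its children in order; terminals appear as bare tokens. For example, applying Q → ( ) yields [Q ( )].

S
Q S
( S ) S
( Q S ) S
( ( ) S ) S
( ( ) Q ) S
( ( ) ( ) ) S
( ( ) ( ) ) Q
( ( ) ( ) ) ( )

[S [Q ( [S [Q ( )] [S [Q ( )]]] )] [S [Q ( )]]]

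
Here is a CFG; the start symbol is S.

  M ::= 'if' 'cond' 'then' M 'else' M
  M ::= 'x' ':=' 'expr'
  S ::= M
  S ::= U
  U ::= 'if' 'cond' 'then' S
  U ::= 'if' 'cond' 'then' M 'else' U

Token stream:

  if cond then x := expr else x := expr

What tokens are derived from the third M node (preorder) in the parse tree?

[S [M if cond then [M x := expr] else [M x := expr]]]

x := expr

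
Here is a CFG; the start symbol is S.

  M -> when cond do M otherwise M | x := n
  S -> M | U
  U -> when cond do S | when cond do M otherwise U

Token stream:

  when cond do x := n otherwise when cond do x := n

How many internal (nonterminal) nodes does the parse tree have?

[S [U when cond do [M x := n] otherwise [U when cond do [S [M x := n]]]]]

6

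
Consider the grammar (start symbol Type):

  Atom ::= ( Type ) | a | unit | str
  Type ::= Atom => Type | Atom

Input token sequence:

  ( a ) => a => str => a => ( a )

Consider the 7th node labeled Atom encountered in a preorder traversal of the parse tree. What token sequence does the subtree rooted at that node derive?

a

[Type [Atom ( [Type [Atom a]] )] => [Type [Atom a] => [Type [Atom str] => [Type [Atom a] => [Type [Atom ( [Type [Atom a]] )]]]]]]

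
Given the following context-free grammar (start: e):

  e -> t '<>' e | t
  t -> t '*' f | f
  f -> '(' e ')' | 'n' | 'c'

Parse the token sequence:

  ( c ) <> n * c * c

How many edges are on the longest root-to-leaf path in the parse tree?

6

[e [t [f ( [e [t [f c]]] )]] <> [e [t [t [t [f n]] * [f c]] * [f c]]]]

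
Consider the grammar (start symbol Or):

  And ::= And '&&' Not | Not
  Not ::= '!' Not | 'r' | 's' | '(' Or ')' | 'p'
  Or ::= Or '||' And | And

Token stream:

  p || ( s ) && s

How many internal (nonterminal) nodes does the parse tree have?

[Or [Or [And [Not p]]] || [And [And [Not ( [Or [And [Not s]]] )]] && [Not s]]]

11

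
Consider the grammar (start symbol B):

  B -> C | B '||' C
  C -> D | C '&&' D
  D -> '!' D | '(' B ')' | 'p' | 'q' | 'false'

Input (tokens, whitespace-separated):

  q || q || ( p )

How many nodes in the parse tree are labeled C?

4

[B [B [B [C [D q]]] || [C [D q]]] || [C [D ( [B [C [D p]]] )]]]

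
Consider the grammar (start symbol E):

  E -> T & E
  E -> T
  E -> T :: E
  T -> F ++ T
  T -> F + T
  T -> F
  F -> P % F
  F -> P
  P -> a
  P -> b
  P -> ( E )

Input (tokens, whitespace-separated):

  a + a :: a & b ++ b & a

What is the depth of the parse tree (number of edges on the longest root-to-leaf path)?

7

[E [T [F [P a]] + [T [F [P a]]]] :: [E [T [F [P a]]] & [E [T [F [P b]] ++ [T [F [P b]]]] & [E [T [F [P a]]]]]]]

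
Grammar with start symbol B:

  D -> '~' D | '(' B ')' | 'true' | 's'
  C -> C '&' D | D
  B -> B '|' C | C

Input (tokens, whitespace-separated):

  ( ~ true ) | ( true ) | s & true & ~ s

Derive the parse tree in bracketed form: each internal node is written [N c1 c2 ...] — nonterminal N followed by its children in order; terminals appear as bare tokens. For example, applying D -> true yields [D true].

[B [B [B [C [D ( [B [C [D ~ [D true]]]] )]]] | [C [D ( [B [C [D true]]] )]]] | [C [C [C [D s]] & [D true]] & [D ~ [D s]]]]

B
B | C
B | C | C
C | C | C
D | C | C
( B ) | C | C
( C ) | C | C
( D ) | C | C
( ~ D ) | C | C
( ~ true ) | C | C
( ~ true ) | D | C
( ~ true ) | ( B ) | C
( ~ true ) | ( C ) | C
( ~ true ) | ( D ) | C
( ~ true ) | ( true ) | C
( ~ true ) | ( true ) | C & D
( ~ true ) | ( true ) | C & D & D
( ~ true ) | ( true ) | D & D & D
( ~ true ) | ( true ) | s & D & D
( ~ true ) | ( true ) | s & true & D
( ~ true ) | ( true ) | s & true & ~ D
( ~ true ) | ( true ) | s & true & ~ s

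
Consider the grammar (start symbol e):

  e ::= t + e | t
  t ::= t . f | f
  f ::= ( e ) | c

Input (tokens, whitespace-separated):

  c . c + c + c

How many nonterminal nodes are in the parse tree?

[e [t [t [f c]] . [f c]] + [e [t [f c]] + [e [t [f c]]]]]

11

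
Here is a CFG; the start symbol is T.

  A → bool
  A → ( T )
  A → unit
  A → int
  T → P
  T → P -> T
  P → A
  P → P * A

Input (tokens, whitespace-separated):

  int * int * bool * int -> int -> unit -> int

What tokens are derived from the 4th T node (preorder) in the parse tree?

int

[T [P [P [P [P [A int]] * [A int]] * [A bool]] * [A int]] -> [T [P [A int]] -> [T [P [A unit]] -> [T [P [A int]]]]]]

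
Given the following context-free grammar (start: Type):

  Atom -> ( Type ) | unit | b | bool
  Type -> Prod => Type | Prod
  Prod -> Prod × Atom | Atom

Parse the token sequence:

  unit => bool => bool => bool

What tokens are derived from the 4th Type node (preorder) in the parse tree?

bool

[Type [Prod [Atom unit]] => [Type [Prod [Atom bool]] => [Type [Prod [Atom bool]] => [Type [Prod [Atom bool]]]]]]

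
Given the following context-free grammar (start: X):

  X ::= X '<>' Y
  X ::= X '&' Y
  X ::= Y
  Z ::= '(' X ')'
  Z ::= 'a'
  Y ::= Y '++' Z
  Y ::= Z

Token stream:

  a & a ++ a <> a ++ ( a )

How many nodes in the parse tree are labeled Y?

6

[X [X [X [Y [Z a]]] & [Y [Y [Z a]] ++ [Z a]]] <> [Y [Y [Z a]] ++ [Z ( [X [Y [Z a]]] )]]]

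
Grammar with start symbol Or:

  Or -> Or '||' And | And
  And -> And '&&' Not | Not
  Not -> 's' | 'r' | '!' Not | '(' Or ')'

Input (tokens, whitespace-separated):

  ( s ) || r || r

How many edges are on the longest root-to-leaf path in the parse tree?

8

[Or [Or [Or [And [Not ( [Or [And [Not s]]] )]]] || [And [Not r]]] || [And [Not r]]]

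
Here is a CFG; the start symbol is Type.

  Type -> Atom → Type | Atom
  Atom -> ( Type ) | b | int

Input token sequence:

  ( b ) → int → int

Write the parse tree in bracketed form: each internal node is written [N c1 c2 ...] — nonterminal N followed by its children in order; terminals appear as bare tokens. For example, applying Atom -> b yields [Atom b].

Type
Atom → Type
( Type ) → Type
( Atom ) → Type
( b ) → Type
( b ) → Atom → Type
( b ) → int → Type
( b ) → int → Atom
( b ) → int → int

[Type [Atom ( [Type [Atom b]] )] → [Type [Atom int] → [Type [Atom int]]]]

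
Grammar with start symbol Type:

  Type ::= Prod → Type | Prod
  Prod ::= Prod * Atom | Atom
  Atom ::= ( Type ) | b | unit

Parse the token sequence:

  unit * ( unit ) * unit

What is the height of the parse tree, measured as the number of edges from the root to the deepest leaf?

7

[Type [Prod [Prod [Prod [Atom unit]] * [Atom ( [Type [Prod [Atom unit]]] )]] * [Atom unit]]]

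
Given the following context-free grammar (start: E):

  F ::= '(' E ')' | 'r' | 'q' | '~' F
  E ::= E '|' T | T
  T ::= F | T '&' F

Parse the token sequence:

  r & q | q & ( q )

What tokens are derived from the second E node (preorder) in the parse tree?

[E [E [T [T [F r]] & [F q]]] | [T [T [F q]] & [F ( [E [T [F q]]] )]]]

r & q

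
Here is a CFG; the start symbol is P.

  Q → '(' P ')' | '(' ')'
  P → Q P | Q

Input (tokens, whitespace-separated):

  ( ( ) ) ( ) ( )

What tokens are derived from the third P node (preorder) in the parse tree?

( ) ( )

[P [Q ( [P [Q ( )]] )] [P [Q ( )] [P [Q ( )]]]]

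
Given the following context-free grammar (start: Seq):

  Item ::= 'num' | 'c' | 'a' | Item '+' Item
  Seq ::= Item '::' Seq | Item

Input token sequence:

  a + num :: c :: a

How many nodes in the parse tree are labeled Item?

[Seq [Item [Item a] + [Item num]] :: [Seq [Item c] :: [Seq [Item a]]]]

5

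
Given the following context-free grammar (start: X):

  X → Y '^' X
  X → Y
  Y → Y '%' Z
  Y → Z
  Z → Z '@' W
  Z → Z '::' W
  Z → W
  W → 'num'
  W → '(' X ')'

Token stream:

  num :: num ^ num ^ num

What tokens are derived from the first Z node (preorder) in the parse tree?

num :: num

[X [Y [Z [Z [W num]] :: [W num]]] ^ [X [Y [Z [W num]]] ^ [X [Y [Z [W num]]]]]]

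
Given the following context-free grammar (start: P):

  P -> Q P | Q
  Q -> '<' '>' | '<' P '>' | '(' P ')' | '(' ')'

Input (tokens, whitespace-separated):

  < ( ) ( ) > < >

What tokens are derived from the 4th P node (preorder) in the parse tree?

[P [Q < [P [Q ( )] [P [Q ( )]]] >] [P [Q < >]]]

< >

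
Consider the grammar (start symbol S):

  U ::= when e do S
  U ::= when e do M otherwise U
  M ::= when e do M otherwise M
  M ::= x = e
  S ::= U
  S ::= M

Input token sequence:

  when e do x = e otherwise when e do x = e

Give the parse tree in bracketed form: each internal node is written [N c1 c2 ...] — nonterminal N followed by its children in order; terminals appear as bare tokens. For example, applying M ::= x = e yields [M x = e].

[S [U when e do [M x = e] otherwise [U when e do [S [M x = e]]]]]

S
U
when e do M otherwise U
when e do x = e otherwise U
when e do x = e otherwise when e do S
when e do x = e otherwise when e do M
when e do x = e otherwise when e do x = e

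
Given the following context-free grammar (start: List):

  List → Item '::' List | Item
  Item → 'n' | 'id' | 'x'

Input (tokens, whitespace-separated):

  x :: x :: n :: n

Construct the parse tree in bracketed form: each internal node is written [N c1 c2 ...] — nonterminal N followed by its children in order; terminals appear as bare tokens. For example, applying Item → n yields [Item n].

List
Item :: List
x :: List
x :: Item :: List
x :: x :: List
x :: x :: Item :: List
x :: x :: n :: List
x :: x :: n :: Item
x :: x :: n :: n

[List [Item x] :: [List [Item x] :: [List [Item n] :: [List [Item n]]]]]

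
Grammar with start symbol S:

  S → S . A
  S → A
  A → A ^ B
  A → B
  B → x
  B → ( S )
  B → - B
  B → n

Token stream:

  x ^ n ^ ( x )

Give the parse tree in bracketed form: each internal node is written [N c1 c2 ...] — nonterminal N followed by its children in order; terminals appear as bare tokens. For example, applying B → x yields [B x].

[S [A [A [A [B x]] ^ [B n]] ^ [B ( [S [A [B x]]] )]]]

S
A
A ^ B
A ^ B ^ B
B ^ B ^ B
x ^ B ^ B
x ^ n ^ B
x ^ n ^ ( S )
x ^ n ^ ( A )
x ^ n ^ ( B )
x ^ n ^ ( x )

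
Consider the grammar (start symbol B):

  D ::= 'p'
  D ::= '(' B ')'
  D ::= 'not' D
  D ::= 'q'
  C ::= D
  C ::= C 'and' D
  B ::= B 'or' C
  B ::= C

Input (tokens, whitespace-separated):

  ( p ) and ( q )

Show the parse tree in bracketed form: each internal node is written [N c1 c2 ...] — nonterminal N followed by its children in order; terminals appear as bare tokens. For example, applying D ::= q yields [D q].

B
C
C and D
D and D
( B ) and D
( C ) and D
( D ) and D
( p ) and D
( p ) and ( B )
( p ) and ( C )
( p ) and ( D )
( p ) and ( q )

[B [C [C [D ( [B [C [D p]]] )]] and [D ( [B [C [D q]]] )]]]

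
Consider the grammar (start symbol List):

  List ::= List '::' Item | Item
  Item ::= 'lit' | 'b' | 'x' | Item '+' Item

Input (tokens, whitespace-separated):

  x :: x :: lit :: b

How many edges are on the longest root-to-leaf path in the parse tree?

5

[List [List [List [List [Item x]] :: [Item x]] :: [Item lit]] :: [Item b]]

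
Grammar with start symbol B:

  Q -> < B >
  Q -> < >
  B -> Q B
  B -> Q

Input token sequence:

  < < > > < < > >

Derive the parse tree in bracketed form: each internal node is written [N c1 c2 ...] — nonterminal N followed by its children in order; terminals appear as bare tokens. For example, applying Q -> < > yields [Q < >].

[B [Q < [B [Q < >]] >] [B [Q < [B [Q < >]] >]]]

B
Q B
< B > B
< Q > B
< < > > B
< < > > Q
< < > > < B >
< < > > < Q >
< < > > < < > >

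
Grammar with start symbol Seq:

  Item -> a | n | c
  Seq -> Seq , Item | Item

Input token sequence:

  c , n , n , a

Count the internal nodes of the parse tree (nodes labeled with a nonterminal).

[Seq [Seq [Seq [Seq [Item c]] , [Item n]] , [Item n]] , [Item a]]

8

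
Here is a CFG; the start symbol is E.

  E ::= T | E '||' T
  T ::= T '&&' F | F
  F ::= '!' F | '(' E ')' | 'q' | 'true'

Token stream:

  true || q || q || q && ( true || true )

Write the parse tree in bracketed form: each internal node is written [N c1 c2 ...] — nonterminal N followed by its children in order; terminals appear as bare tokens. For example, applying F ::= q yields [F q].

[E [E [E [E [T [F true]]] || [T [F q]]] || [T [F q]]] || [T [T [F q]] && [F ( [E [E [T [F true]]] || [T [F true]]] )]]]

E
E || T
E || T || T
E || T || T || T
T || T || T || T
F || T || T || T
true || T || T || T
true || F || T || T
true || q || T || T
true || q || F || T
true || q || q || T
true || q || q || T && F
true || q || q || F && F
true || q || q || q && F
true || q || q || q && ( E )
true || q || q || q && ( E || T )
true || q || q || q && ( T || T )
true || q || q || q && ( F || T )
true || q || q || q && ( true || T )
true || q || q || q && ( true || F )
true || q || q || q && ( true || true )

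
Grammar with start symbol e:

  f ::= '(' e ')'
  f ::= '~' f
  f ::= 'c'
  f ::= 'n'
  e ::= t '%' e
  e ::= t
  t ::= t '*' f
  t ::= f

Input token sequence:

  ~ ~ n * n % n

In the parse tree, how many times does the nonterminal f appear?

[e [t [t [f ~ [f ~ [f n]]]] * [f n]] % [e [t [f n]]]]

5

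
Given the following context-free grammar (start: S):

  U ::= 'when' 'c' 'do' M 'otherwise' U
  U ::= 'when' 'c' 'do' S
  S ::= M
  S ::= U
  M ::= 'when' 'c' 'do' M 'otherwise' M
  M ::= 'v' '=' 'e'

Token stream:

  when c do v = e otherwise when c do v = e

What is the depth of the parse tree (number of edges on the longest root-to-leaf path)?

[S [U when c do [M v = e] otherwise [U when c do [S [M v = e]]]]]

5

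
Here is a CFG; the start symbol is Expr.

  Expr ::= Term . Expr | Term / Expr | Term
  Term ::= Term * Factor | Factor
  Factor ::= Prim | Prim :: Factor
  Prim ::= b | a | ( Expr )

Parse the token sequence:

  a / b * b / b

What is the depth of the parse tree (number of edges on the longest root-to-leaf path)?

[Expr [Term [Factor [Prim a]]] / [Expr [Term [Term [Factor [Prim b]]] * [Factor [Prim b]]] / [Expr [Term [Factor [Prim b]]]]]]

6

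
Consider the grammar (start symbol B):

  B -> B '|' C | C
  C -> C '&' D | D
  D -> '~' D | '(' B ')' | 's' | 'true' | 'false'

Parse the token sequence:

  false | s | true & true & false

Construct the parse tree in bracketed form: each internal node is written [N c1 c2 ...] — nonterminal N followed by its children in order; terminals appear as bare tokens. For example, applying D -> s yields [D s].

[B [B [B [C [D false]]] | [C [D s]]] | [C [C [C [D true]] & [D true]] & [D false]]]

B
B | C
B | C | C
C | C | C
D | C | C
false | C | C
false | D | C
false | s | C
false | s | C & D
false | s | C & D & D
false | s | D & D & D
false | s | true & D & D
false | s | true & true & D
false | s | true & true & false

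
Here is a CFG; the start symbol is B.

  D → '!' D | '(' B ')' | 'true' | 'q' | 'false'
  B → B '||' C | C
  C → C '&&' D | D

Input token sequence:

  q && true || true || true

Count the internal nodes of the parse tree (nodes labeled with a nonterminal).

[B [B [B [C [C [D q]] && [D true]]] || [C [D true]]] || [C [D true]]]

11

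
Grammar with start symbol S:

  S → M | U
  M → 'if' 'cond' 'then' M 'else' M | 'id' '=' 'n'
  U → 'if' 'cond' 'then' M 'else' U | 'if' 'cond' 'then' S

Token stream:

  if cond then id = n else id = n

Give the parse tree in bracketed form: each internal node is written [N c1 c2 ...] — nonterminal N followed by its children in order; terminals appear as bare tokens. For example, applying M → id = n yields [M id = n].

[S [M if cond then [M id = n] else [M id = n]]]

S
M
if cond then M else M
if cond then id = n else M
if cond then id = n else id = n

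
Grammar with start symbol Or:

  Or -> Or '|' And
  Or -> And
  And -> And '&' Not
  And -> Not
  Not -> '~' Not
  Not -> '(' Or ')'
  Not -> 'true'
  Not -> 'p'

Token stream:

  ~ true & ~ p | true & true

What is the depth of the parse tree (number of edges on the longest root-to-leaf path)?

[Or [Or [And [And [Not ~ [Not true]]] & [Not ~ [Not p]]]] | [And [And [Not true]] & [Not true]]]

6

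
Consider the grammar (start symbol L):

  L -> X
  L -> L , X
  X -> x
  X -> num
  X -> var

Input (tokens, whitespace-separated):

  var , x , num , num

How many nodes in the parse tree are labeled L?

[L [L [L [L [X var]] , [X x]] , [X num]] , [X num]]

4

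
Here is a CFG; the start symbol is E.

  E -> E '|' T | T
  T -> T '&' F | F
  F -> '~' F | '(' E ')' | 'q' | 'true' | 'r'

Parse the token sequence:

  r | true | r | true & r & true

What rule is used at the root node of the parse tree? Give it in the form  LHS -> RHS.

[E [E [E [E [T [F r]]] | [T [F true]]] | [T [F r]]] | [T [T [T [F true]] & [F r]] & [F true]]]

E -> E '|' T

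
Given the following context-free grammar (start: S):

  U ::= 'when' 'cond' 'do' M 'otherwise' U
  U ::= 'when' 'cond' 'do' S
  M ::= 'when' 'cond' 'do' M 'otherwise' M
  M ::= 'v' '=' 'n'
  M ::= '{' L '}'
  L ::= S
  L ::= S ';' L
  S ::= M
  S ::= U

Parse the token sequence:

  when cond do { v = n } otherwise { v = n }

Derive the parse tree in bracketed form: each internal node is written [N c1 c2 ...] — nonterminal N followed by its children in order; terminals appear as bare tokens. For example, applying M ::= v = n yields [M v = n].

[S [M when cond do [M { [L [S [M v = n]]] }] otherwise [M { [L [S [M v = n]]] }]]]

S
M
when cond do M otherwise M
when cond do { L } otherwise M
when cond do { S } otherwise M
when cond do { M } otherwise M
when cond do { v = n } otherwise M
when cond do { v = n } otherwise { L }
when cond do { v = n } otherwise { S }
when cond do { v = n } otherwise { M }
when cond do { v = n } otherwise { v = n }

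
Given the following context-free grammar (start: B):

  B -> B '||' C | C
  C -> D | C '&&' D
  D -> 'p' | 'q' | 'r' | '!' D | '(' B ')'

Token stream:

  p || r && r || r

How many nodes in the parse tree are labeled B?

3

[B [B [B [C [D p]]] || [C [C [D r]] && [D r]]] || [C [D r]]]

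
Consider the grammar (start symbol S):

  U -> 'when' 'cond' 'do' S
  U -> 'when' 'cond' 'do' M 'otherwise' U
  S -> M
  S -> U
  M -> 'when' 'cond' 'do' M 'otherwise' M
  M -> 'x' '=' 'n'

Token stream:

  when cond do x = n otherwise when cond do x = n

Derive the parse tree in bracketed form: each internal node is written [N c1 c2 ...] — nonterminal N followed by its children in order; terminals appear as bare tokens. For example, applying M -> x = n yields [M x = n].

[S [U when cond do [M x = n] otherwise [U when cond do [S [M x = n]]]]]

S
U
when cond do M otherwise U
when cond do x = n otherwise U
when cond do x = n otherwise when cond do S
when cond do x = n otherwise when cond do M
when cond do x = n otherwise when cond do x = n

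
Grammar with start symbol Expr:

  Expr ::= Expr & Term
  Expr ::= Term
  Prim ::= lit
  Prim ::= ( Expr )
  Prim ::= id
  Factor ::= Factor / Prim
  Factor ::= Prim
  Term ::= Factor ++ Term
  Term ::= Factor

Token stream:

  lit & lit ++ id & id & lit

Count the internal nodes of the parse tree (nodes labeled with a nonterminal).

[Expr [Expr [Expr [Expr [Term [Factor [Prim lit]]]] & [Term [Factor [Prim lit]] ++ [Term [Factor [Prim id]]]]] & [Term [Factor [Prim id]]]] & [Term [Factor [Prim lit]]]]

19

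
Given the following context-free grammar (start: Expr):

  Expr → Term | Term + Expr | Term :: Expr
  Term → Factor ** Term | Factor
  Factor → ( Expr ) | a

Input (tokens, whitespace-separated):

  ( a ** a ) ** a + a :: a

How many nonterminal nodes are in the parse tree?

16

[Expr [Term [Factor ( [Expr [Term [Factor a] ** [Term [Factor a]]]] )] ** [Term [Factor a]]] + [Expr [Term [Factor a]] :: [Expr [Term [Factor a]]]]]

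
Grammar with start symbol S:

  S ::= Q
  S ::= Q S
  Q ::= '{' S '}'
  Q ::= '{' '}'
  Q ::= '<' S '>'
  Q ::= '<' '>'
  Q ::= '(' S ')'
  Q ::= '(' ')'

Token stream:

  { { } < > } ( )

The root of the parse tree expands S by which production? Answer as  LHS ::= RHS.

[S [Q { [S [Q { }] [S [Q < >]]] }] [S [Q ( )]]]

S ::= Q S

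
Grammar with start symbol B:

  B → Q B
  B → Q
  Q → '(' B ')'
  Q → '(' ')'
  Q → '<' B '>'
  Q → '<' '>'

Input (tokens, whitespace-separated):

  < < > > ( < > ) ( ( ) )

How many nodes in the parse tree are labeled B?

[B [Q < [B [Q < >]] >] [B [Q ( [B [Q < >]] )] [B [Q ( [B [Q ( )]] )]]]]

6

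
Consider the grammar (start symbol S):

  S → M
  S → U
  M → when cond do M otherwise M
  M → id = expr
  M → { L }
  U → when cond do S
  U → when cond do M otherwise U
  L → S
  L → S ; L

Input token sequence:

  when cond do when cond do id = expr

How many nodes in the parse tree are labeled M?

1

[S [U when cond do [S [U when cond do [S [M id = expr]]]]]]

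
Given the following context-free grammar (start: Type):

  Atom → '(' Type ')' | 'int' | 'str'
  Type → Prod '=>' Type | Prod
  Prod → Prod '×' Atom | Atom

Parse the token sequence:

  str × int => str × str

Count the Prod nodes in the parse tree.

4

[Type [Prod [Prod [Atom str]] × [Atom int]] => [Type [Prod [Prod [Atom str]] × [Atom str]]]]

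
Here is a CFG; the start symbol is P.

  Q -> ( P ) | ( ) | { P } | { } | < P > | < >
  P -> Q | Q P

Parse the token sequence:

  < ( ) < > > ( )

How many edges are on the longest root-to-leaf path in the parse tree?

5

[P [Q < [P [Q ( )] [P [Q < >]]] >] [P [Q ( )]]]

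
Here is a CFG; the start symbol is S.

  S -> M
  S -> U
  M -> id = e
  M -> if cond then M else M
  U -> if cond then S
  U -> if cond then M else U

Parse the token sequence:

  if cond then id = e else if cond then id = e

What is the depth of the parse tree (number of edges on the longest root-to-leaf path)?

[S [U if cond then [M id = e] else [U if cond then [S [M id = e]]]]]

5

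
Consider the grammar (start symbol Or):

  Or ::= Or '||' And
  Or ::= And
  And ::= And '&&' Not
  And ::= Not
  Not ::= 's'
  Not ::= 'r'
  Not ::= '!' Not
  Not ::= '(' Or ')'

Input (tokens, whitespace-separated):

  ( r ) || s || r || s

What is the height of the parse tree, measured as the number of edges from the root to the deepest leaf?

9

[Or [Or [Or [Or [And [Not ( [Or [And [Not r]]] )]]] || [And [Not s]]] || [And [Not r]]] || [And [Not s]]]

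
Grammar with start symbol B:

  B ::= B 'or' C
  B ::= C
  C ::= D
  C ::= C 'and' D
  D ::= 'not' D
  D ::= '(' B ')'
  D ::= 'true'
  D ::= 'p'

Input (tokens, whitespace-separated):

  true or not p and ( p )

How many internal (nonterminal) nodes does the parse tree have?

12

[B [B [C [D true]]] or [C [C [D not [D p]]] and [D ( [B [C [D p]]] )]]]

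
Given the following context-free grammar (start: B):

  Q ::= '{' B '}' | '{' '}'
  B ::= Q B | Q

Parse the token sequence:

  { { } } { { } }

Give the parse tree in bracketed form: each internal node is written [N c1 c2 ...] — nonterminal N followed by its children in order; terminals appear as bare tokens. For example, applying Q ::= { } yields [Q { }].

B
Q B
{ B } B
{ Q } B
{ { } } B
{ { } } Q
{ { } } { B }
{ { } } { Q }
{ { } } { { } }

[B [Q { [B [Q { }]] }] [B [Q { [B [Q { }]] }]]]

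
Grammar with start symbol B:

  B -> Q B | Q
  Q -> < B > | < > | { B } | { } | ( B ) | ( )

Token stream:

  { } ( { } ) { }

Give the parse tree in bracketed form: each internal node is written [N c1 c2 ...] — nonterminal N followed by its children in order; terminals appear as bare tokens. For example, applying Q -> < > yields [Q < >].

[B [Q { }] [B [Q ( [B [Q { }]] )] [B [Q { }]]]]

B
Q B
{ } B
{ } Q B
{ } ( B ) B
{ } ( Q ) B
{ } ( { } ) B
{ } ( { } ) Q
{ } ( { } ) { }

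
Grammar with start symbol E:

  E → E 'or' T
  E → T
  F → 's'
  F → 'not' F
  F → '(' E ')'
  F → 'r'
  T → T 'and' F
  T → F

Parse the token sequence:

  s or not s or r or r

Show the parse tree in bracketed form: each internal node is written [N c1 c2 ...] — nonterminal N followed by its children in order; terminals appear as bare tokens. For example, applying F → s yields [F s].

E
E or T
E or T or T
E or T or T or T
T or T or T or T
F or T or T or T
s or T or T or T
s or F or T or T
s or not F or T or T
s or not s or T or T
s or not s or F or T
s or not s or r or T
s or not s or r or F
s or not s or r or r

[E [E [E [E [T [F s]]] or [T [F not [F s]]]] or [T [F r]]] or [T [F r]]]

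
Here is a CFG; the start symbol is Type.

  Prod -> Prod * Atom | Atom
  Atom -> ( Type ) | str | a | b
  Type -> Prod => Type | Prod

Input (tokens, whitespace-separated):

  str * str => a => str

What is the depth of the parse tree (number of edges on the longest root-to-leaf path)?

[Type [Prod [Prod [Atom str]] * [Atom str]] => [Type [Prod [Atom a]] => [Type [Prod [Atom str]]]]]

5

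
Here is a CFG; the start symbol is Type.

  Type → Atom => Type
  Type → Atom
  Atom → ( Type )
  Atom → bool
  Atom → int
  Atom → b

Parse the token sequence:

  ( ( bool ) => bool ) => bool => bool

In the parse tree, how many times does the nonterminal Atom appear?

[Type [Atom ( [Type [Atom ( [Type [Atom bool]] )] => [Type [Atom bool]]] )] => [Type [Atom bool] => [Type [Atom bool]]]]

6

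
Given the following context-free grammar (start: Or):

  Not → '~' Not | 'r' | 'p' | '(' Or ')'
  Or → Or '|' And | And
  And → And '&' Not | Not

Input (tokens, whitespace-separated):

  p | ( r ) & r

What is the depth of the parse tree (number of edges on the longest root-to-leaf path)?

[Or [Or [And [Not p]]] | [And [And [Not ( [Or [And [Not r]]] )]] & [Not r]]]

7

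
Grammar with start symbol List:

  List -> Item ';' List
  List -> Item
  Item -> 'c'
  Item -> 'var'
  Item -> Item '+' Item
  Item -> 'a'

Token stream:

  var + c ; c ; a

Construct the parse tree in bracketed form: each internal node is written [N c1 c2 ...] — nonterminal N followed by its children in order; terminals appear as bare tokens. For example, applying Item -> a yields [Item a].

[List [Item [Item var] + [Item c]] ; [List [Item c] ; [List [Item a]]]]

List
Item ; List
Item + Item ; List
var + Item ; List
var + c ; List
var + c ; Item ; List
var + c ; c ; List
var + c ; c ; Item
var + c ; c ; a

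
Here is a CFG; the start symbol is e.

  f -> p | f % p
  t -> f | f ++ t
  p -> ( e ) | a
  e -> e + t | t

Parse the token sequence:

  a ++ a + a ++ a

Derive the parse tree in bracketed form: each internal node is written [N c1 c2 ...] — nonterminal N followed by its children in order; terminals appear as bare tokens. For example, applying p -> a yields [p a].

[e [e [t [f [p a]] ++ [t [f [p a]]]]] + [t [f [p a]] ++ [t [f [p a]]]]]

e
e + t
t + t
f ++ t + t
p ++ t + t
a ++ t + t
a ++ f + t
a ++ p + t
a ++ a + t
a ++ a + f ++ t
a ++ a + p ++ t
a ++ a + a ++ t
a ++ a + a ++ f
a ++ a + a ++ p
a ++ a + a ++ a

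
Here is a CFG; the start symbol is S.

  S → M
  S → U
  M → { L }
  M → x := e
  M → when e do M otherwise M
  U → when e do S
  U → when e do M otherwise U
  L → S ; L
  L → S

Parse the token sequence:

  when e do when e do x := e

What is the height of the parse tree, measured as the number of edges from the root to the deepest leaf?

6

[S [U when e do [S [U when e do [S [M x := e]]]]]]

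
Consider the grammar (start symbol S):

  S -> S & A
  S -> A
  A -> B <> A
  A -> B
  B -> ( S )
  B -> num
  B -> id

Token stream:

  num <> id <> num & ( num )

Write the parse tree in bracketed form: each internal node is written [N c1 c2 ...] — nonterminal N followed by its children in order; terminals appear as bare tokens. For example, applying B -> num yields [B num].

S
S & A
A & A
B <> A & A
num <> A & A
num <> B <> A & A
num <> id <> A & A
num <> id <> B & A
num <> id <> num & A
num <> id <> num & B
num <> id <> num & ( S )
num <> id <> num & ( A )
num <> id <> num & ( B )
num <> id <> num & ( num )

[S [S [A [B num] <> [A [B id] <> [A [B num]]]]] & [A [B ( [S [A [B num]]] )]]]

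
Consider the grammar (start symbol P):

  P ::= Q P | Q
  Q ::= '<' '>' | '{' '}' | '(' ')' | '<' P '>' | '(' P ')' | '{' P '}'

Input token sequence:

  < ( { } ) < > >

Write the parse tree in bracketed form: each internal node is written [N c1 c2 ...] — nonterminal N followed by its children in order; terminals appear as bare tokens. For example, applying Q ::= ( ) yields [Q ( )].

[P [Q < [P [Q ( [P [Q { }]] )] [P [Q < >]]] >]]

P
Q
< P >
< Q P >
< ( P ) P >
< ( Q ) P >
< ( { } ) P >
< ( { } ) Q >
< ( { } ) < > >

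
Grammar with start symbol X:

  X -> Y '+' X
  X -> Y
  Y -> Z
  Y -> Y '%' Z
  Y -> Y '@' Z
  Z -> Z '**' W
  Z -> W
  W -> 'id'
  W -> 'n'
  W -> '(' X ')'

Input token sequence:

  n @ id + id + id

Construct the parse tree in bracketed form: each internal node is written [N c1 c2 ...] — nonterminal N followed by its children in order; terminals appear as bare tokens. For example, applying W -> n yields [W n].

[X [Y [Y [Z [W n]]] @ [Z [W id]]] + [X [Y [Z [W id]]] + [X [Y [Z [W id]]]]]]

X
Y + X
Y @ Z + X
Z @ Z + X
W @ Z + X
n @ Z + X
n @ W + X
n @ id + X
n @ id + Y + X
n @ id + Z + X
n @ id + W + X
n @ id + id + X
n @ id + id + Y
n @ id + id + Z
n @ id + id + W
n @ id + id + id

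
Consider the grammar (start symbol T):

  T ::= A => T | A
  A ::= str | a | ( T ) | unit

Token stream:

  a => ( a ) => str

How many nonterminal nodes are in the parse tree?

8

[T [A a] => [T [A ( [T [A a]] )] => [T [A str]]]]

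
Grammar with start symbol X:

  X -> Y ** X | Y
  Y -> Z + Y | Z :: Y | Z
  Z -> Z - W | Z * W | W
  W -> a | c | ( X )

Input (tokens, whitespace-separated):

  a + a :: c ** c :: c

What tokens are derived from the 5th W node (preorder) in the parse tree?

c

[X [Y [Z [W a]] + [Y [Z [W a]] :: [Y [Z [W c]]]]] ** [X [Y [Z [W c]] :: [Y [Z [W c]]]]]]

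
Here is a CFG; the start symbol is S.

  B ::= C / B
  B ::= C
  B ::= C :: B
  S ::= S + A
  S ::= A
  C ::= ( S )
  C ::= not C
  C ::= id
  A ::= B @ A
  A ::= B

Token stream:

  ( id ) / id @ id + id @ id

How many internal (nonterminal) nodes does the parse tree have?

[S [S [A [B [C ( [S [A [B [C id]]]] )] / [B [C id]]] @ [A [B [C id]]]]] + [A [B [C id]] @ [A [B [C id]]]]]

20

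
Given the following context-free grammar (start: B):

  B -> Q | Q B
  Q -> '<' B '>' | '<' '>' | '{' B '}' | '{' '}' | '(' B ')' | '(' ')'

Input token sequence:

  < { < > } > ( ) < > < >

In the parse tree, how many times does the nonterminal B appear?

6

[B [Q < [B [Q { [B [Q < >]] }]] >] [B [Q ( )] [B [Q < >] [B [Q < >]]]]]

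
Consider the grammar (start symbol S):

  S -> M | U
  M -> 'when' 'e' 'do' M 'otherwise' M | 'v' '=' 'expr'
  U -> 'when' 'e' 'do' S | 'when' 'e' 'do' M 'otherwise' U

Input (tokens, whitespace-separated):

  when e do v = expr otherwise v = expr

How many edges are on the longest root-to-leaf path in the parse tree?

3

[S [M when e do [M v = expr] otherwise [M v = expr]]]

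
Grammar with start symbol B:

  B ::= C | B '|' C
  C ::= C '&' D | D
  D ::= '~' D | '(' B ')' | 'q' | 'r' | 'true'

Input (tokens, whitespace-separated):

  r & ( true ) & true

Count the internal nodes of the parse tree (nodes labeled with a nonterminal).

[B [C [C [C [D r]] & [D ( [B [C [D true]]] )]] & [D true]]]

10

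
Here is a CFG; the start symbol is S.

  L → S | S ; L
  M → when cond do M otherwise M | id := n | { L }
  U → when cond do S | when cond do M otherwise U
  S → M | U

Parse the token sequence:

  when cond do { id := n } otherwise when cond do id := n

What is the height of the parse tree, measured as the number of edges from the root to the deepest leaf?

[S [U when cond do [M { [L [S [M id := n]]] }] otherwise [U when cond do [S [M id := n]]]]]

6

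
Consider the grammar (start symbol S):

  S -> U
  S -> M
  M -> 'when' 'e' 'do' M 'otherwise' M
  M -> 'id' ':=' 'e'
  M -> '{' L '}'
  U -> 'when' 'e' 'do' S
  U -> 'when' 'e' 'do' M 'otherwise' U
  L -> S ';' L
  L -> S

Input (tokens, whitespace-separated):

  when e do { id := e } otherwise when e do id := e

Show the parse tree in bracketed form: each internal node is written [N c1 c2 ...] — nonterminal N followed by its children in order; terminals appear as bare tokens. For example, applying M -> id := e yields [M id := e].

S
U
when e do M otherwise U
when e do { L } otherwise U
when e do { S } otherwise U
when e do { M } otherwise U
when e do { id := e } otherwise U
when e do { id := e } otherwise when e do S
when e do { id := e } otherwise when e do M
when e do { id := e } otherwise when e do id := e

[S [U when e do [M { [L [S [M id := e]]] }] otherwise [U when e do [S [M id := e]]]]]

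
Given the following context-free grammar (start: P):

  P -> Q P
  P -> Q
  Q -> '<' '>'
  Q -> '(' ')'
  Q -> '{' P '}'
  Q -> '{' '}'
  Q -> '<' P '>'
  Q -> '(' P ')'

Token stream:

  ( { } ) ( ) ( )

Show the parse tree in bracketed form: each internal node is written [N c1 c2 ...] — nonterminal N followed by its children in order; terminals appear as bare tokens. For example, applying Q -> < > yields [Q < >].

P
Q P
( P ) P
( Q ) P
( { } ) P
( { } ) Q P
( { } ) ( ) P
( { } ) ( ) Q
( { } ) ( ) ( )

[P [Q ( [P [Q { }]] )] [P [Q ( )] [P [Q ( )]]]]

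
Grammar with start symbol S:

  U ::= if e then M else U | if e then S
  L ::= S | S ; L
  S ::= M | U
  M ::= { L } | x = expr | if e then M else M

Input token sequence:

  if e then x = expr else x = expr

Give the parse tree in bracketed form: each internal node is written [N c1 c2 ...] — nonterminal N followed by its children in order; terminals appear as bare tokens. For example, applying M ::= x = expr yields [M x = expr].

[S [M if e then [M x = expr] else [M x = expr]]]

S
M
if e then M else M
if e then x = expr else M
if e then x = expr else x = expr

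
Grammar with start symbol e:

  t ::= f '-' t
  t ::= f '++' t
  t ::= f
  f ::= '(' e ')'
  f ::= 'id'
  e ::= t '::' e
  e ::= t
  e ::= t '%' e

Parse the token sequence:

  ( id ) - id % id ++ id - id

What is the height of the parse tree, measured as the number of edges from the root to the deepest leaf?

6

[e [t [f ( [e [t [f id]]] )] - [t [f id]]] % [e [t [f id] ++ [t [f id] - [t [f id]]]]]]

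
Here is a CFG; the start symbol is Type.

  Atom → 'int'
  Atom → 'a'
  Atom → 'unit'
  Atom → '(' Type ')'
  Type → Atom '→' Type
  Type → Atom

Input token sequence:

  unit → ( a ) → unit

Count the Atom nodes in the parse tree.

4

[Type [Atom unit] → [Type [Atom ( [Type [Atom a]] )] → [Type [Atom unit]]]]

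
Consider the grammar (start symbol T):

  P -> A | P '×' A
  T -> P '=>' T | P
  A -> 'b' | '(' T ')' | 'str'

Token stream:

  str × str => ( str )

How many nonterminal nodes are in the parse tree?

11

[T [P [P [A str]] × [A str]] => [T [P [A ( [T [P [A str]]] )]]]]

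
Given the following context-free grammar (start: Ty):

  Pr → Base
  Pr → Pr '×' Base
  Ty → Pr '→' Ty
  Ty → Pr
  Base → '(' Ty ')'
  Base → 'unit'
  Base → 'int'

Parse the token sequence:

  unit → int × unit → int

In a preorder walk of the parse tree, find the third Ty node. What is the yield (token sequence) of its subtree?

int

[Ty [Pr [Base unit]] → [Ty [Pr [Pr [Base int]] × [Base unit]] → [Ty [Pr [Base int]]]]]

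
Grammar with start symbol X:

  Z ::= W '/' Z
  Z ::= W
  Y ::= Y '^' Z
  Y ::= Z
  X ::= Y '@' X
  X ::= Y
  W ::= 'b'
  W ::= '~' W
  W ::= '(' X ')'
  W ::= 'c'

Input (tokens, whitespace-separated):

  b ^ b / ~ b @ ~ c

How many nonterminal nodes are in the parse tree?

15

[X [Y [Y [Z [W b]]] ^ [Z [W b] / [Z [W ~ [W b]]]]] @ [X [Y [Z [W ~ [W c]]]]]]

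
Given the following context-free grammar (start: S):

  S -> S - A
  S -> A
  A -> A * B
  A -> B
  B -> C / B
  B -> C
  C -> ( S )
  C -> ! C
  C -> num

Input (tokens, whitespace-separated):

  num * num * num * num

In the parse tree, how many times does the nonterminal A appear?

4

[S [A [A [A [A [B [C num]]] * [B [C num]]] * [B [C num]]] * [B [C num]]]]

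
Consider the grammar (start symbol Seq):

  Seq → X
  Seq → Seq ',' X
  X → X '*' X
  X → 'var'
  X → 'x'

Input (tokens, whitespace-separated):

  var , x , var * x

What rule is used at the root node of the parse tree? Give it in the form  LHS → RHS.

[Seq [Seq [Seq [X var]] , [X x]] , [X [X var] * [X x]]]

Seq → Seq ',' X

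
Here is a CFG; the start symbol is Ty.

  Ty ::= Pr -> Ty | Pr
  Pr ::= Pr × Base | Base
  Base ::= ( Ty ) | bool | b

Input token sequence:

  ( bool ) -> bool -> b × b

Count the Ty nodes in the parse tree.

[Ty [Pr [Base ( [Ty [Pr [Base bool]]] )]] -> [Ty [Pr [Base bool]] -> [Ty [Pr [Pr [Base b]] × [Base b]]]]]

4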